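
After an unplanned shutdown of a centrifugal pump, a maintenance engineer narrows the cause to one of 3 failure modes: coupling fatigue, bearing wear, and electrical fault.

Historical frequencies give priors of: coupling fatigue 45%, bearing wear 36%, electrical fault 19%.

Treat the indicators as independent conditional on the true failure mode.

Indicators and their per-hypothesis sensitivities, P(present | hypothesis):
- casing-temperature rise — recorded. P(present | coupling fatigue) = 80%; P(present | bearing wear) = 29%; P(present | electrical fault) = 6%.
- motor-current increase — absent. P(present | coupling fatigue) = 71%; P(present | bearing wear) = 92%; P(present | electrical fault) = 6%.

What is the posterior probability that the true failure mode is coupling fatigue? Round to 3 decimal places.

By Bayes' rule with conditional independence, the unnormalized weight for each hypothesis is prior × ∏ likelihoods (using 1 − P(present | H) for each absent indicator):
  coupling fatigue: 0.45 × 0.80 × (1 − 0.71) = 0.1044
  bearing wear: 0.36 × 0.29 × (1 − 0.92) = 0.008352
  electrical fault: 0.19 × 0.06 × (1 − 0.06) = 0.010716
Normalizing constant Z = 0.1044 + 0.008352 + 0.010716 = 0.12347.
P(coupling fatigue | evidence) = 0.1044 / 0.12347 ≈ 0.846.

0.846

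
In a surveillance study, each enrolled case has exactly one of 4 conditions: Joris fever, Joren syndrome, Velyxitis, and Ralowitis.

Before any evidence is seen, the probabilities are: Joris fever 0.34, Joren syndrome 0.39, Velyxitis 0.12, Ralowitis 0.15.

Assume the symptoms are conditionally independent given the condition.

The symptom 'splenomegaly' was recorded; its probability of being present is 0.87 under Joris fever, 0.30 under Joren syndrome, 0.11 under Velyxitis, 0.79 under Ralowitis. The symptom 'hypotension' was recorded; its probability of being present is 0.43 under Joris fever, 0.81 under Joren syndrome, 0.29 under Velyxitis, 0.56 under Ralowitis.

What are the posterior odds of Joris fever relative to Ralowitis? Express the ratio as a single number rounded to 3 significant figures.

Posterior odds equal prior odds times the likelihood ratio; only the two competing hypotheses matter.
  Joris fever: 0.34 × 0.87 × 0.43 = 0.12719
  Ralowitis: 0.15 × 0.79 × 0.56 = 0.06636
Odds(Joris fever : Ralowitis) = 0.12719 / 0.06636 ≈ 1.92.

1.92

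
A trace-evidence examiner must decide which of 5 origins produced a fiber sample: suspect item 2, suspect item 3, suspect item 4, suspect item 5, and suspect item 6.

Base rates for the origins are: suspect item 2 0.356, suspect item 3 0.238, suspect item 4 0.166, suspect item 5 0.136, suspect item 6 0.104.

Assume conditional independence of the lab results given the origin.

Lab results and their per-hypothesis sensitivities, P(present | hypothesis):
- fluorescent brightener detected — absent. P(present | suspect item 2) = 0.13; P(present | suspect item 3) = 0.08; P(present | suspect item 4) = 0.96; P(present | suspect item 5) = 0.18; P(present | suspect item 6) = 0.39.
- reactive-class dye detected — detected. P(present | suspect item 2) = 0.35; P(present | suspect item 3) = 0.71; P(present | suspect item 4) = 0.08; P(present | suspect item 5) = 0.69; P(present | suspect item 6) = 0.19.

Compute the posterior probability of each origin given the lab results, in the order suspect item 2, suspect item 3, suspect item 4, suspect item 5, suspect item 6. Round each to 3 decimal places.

0.307, 0.440, 0.002, 0.218, 0.034

By Bayes' rule with conditional independence, the unnormalized weight for each hypothesis is prior × ∏ likelihoods (using 1 − P(present | H) for each absent lab result):
  suspect item 2: 0.356 × (1 − 0.13) × 0.35 = 0.1084
  suspect item 3: 0.238 × (1 − 0.08) × 0.71 = 0.15546
  suspect item 4: 0.166 × (1 − 0.96) × 0.08 = 0.0005312
  suspect item 5: 0.136 × (1 − 0.18) × 0.69 = 0.076949
  suspect item 6: 0.104 × (1 − 0.39) × 0.19 = 0.012054
Marginal likelihood of the evidence = 0.3534.
P(suspect item 2 | evidence) = 0.1084 / 0.3534 ≈ 0.307
P(suspect item 3 | evidence) = 0.15546 / 0.3534 ≈ 0.440
P(suspect item 4 | evidence) = 0.0005312 / 0.3534 ≈ 0.002
P(suspect item 5 | evidence) = 0.076949 / 0.3534 ≈ 0.218
P(suspect item 6 | evidence) = 0.012054 / 0.3534 ≈ 0.034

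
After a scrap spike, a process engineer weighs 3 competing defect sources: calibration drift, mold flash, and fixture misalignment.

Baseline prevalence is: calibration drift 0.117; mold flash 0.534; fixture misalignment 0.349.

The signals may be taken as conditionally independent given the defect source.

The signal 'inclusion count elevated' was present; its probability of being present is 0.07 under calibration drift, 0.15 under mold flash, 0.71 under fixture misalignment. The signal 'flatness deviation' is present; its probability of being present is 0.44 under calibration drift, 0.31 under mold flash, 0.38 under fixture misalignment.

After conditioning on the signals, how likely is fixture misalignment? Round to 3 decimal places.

For each hypothesis, the unnormalized posterior weight is prior × product of the signal likelihoods:
  calibration drift: 0.117 × 0.07 × 0.44 = 0.0036036
  mold flash: 0.534 × 0.15 × 0.31 = 0.024831
  fixture misalignment: 0.349 × 0.71 × 0.38 = 0.09416
Marginal likelihood of the evidence = 0.12259.
P(fixture misalignment | evidence) = 0.09416 / 0.12259 ≈ 0.768.

0.768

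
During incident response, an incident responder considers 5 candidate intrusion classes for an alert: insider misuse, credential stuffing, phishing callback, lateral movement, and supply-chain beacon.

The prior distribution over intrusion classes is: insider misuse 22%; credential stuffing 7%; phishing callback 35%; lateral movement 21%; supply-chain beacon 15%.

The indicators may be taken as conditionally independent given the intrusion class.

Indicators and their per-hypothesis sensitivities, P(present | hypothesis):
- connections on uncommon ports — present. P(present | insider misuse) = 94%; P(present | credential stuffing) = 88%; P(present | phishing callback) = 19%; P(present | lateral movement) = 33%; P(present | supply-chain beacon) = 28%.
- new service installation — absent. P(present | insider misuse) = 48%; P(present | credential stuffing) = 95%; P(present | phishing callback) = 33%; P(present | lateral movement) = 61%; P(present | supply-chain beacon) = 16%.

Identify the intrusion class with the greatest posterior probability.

insider misuse

Multiply each prior by the joint likelihood of the indicator pattern (using 1 − P(present | H) for each absent indicator):
  insider misuse: 0.22 × 0.94 × (1 − 0.48) = 0.10754
  credential stuffing: 0.07 × 0.88 × (1 − 0.95) = 0.00308
  phishing callback: 0.35 × 0.19 × (1 − 0.33) = 0.044555
  lateral movement: 0.21 × 0.33 × (1 − 0.61) = 0.027027
  supply-chain beacon: 0.15 × 0.28 × (1 − 0.16) = 0.03528
Marginal likelihood of the evidence = 0.21748.
P(insider misuse | evidence) ≈ 0.10754 / 0.21748 ≈ 0.494
P(credential stuffing | evidence) ≈ 0.00308 / 0.21748 ≈ 0.014
P(phishing callback | evidence) ≈ 0.044555 / 0.21748 ≈ 0.205
P(lateral movement | evidence) ≈ 0.027027 / 0.21748 ≈ 0.124
P(supply-chain beacon | evidence) ≈ 0.03528 / 0.21748 ≈ 0.162
The largest is 0.494, so insider misuse is most probable.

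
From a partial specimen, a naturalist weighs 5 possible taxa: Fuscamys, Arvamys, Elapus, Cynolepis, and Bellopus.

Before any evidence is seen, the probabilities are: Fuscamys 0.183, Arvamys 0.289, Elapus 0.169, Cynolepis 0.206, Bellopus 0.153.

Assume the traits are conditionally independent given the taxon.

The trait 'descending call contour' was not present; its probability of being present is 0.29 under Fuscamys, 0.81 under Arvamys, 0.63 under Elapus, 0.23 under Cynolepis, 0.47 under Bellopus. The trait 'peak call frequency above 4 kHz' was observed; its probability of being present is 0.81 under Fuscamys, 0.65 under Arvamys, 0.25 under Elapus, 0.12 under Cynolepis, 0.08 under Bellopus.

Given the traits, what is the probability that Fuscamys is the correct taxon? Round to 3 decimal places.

Multiply each prior by the joint likelihood of the trait pattern (using 1 − P(present | H) for each absent trait):
  Fuscamys: 0.183 × (1 − 0.29) × 0.81 = 0.10524
  Arvamys: 0.289 × (1 − 0.81) × 0.65 = 0.035691
  Elapus: 0.169 × (1 − 0.63) × 0.25 = 0.015633
  Cynolepis: 0.206 × (1 − 0.23) × 0.12 = 0.019034
  Bellopus: 0.153 × (1 − 0.47) × 0.08 = 0.0064872
The unnormalized weights sum to 0.18209.
P(Fuscamys | evidence) = 0.10524 / 0.18209 ≈ 0.578.

0.578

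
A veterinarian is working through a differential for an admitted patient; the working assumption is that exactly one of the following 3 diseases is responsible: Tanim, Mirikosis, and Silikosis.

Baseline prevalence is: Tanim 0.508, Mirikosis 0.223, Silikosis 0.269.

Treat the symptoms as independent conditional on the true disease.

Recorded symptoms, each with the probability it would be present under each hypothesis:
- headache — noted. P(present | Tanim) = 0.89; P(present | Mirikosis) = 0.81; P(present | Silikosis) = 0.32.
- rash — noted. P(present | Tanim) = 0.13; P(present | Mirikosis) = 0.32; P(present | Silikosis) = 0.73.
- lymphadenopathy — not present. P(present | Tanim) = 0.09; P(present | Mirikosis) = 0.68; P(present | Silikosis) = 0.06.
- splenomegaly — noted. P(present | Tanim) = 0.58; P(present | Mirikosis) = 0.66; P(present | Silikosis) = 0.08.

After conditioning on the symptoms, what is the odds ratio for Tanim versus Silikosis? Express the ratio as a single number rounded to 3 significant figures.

6.56

The normalizing constant cancels in an odds ratio, so compute prior × likelihood for the two hypotheses only (using 1 − P(present | H) for each absent symptom):
  Tanim: 0.508 × 0.89 × 0.13 × (1 − 0.09) × 0.58 = 0.031022
  Silikosis: 0.269 × 0.32 × 0.73 × (1 − 0.06) × 0.08 = 0.0047254
Posterior odds = 0.031022 / 0.0047254 ≈ 6.56.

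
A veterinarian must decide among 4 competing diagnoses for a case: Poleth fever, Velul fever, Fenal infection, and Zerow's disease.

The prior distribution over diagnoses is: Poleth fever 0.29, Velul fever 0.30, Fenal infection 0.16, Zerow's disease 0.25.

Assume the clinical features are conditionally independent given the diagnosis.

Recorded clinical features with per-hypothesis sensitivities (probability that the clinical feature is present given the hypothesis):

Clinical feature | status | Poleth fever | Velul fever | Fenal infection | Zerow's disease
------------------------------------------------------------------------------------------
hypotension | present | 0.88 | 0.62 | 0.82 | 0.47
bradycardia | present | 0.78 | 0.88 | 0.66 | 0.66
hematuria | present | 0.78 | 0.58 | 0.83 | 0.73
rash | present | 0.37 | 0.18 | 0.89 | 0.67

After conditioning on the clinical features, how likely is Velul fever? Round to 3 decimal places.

0.097

By Bayes' rule with conditional independence, the unnormalized weight for each hypothesis is prior × ∏ likelihoods:
  Poleth fever: 0.29 × 0.88 × 0.78 × 0.78 × 0.37 = 0.057448
  Velul fever: 0.30 × 0.62 × 0.88 × 0.58 × 0.18 = 0.017088
  Fenal infection: 0.16 × 0.82 × 0.66 × 0.83 × 0.89 = 0.063966
  Zerow's disease: 0.25 × 0.47 × 0.66 × 0.73 × 0.67 = 0.03793
Marginal likelihood of the evidence = 0.17643.
P(Velul fever | evidence) = 0.017088 / 0.17643 ≈ 0.097.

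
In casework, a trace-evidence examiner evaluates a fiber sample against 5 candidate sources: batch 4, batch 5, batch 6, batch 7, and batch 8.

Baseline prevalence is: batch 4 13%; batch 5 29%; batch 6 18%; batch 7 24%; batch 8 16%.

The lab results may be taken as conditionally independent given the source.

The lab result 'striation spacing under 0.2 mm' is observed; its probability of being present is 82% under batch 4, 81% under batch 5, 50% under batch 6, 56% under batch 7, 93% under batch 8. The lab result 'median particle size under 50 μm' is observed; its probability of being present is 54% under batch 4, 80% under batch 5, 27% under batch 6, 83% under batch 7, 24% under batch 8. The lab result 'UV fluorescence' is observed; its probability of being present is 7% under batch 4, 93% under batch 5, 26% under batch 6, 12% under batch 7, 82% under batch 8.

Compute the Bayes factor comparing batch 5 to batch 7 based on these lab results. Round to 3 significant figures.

10.8

Joint likelihood of the lab result pattern under each hypothesis:
  batch 5: 0.81 × 0.80 × 0.93 = 0.60264
  batch 7: 0.56 × 0.83 × 0.12 = 0.055776
Bayes factor = 0.60264 / 0.055776 ≈ 10.8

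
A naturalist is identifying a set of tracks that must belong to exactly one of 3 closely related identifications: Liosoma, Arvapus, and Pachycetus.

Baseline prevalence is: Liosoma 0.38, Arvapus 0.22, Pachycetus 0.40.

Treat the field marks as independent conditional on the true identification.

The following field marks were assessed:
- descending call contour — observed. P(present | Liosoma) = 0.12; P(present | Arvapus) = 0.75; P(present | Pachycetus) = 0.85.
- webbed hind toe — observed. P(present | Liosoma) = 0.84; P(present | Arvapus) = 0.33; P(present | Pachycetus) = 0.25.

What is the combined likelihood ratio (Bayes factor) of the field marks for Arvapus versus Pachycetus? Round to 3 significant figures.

1.16

Joint likelihood of the field mark pattern under each hypothesis:
  Arvapus: 0.75 × 0.33 = 0.2475
  Pachycetus: 0.85 × 0.25 = 0.2125
Bayes factor = 0.2475 / 0.2125 ≈ 1.16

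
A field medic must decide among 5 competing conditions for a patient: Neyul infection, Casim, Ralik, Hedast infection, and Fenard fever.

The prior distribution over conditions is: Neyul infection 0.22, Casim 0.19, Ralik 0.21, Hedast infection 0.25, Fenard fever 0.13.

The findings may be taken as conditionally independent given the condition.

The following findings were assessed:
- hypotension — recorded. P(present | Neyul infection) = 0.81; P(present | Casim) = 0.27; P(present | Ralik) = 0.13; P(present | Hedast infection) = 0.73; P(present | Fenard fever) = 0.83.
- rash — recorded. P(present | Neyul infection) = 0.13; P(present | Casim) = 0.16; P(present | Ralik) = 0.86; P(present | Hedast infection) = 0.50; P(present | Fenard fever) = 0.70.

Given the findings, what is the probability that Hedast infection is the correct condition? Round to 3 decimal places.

By Bayes' rule with conditional independence, the unnormalized weight for each hypothesis is prior × ∏ likelihoods:
  Neyul infection: 0.22 × 0.81 × 0.13 = 0.023166
  Casim: 0.19 × 0.27 × 0.16 = 0.008208
  Ralik: 0.21 × 0.13 × 0.86 = 0.023478
  Hedast infection: 0.25 × 0.73 × 0.50 = 0.09125
  Fenard fever: 0.13 × 0.83 × 0.70 = 0.07553
Normalizing constant Z = 0.023166 + 0.008208 + 0.023478 + 0.09125 + 0.07553 = 0.22163.
P(Hedast infection | evidence) = 0.09125 / 0.22163 ≈ 0.412.

0.412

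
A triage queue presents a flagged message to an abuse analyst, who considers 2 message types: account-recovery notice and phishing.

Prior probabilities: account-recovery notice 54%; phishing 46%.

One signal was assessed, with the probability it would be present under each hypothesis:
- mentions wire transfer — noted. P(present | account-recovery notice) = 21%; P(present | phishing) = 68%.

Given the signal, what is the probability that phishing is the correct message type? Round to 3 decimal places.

For each hypothesis, the unnormalized posterior weight is prior × likelihood:
  account-recovery notice: 0.54 × 0.21 = 0.1134
  phishing: 0.46 × 0.68 = 0.3128
Marginal likelihood of the evidence = 0.4262.
P(phishing | evidence) = 0.3128 / 0.4262 ≈ 0.734.

0.734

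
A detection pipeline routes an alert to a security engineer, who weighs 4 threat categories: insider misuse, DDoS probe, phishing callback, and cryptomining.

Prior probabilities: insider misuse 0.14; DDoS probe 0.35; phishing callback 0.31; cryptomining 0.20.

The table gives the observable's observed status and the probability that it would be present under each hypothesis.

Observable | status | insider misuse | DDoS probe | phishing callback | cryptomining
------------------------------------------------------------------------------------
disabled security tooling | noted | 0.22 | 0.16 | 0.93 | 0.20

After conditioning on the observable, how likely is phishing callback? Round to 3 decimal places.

By Bayes' rule, the unnormalized weight for each hypothesis is prior × likelihood:
  insider misuse: 0.14 × 0.22 = 0.0308
  DDoS probe: 0.35 × 0.16 = 0.056
  phishing callback: 0.31 × 0.93 = 0.2883
  cryptomining: 0.20 × 0.20 = 0.04
The unnormalized weights sum to 0.4151.
P(phishing callback | evidence) = 0.2883 / 0.4151 ≈ 0.695.

0.695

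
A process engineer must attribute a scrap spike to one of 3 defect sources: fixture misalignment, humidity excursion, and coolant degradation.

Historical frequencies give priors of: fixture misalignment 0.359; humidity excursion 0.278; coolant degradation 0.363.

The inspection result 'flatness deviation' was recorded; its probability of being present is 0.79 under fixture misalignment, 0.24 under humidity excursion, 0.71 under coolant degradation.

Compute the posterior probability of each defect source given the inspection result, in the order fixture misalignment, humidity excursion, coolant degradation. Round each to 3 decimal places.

0.466, 0.110, 0.424

For each hypothesis, the unnormalized posterior weight is prior × likelihood:
  fixture misalignment: 0.359 × 0.79 = 0.28361
  humidity excursion: 0.278 × 0.24 = 0.06672
  coolant degradation: 0.363 × 0.71 = 0.25773
Marginal likelihood of the evidence = 0.60806.
P(fixture misalignment | evidence) = 0.28361 / 0.60806 ≈ 0.466
P(humidity excursion | evidence) = 0.06672 / 0.60806 ≈ 0.110
P(coolant degradation | evidence) = 0.25773 / 0.60806 ≈ 0.424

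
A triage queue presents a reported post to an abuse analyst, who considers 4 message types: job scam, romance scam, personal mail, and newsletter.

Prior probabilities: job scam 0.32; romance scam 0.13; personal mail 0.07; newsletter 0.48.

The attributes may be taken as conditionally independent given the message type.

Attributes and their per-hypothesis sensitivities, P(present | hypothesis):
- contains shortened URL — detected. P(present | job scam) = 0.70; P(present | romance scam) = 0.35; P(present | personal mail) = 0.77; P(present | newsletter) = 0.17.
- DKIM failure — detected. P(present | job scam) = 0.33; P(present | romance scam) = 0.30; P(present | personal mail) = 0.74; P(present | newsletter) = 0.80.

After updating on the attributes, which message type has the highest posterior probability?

job scam

For each hypothesis, the unnormalized posterior weight is prior × product of the attribute likelihoods:
  job scam: 0.32 × 0.70 × 0.33 = 0.07392
  romance scam: 0.13 × 0.35 × 0.30 = 0.01365
  personal mail: 0.07 × 0.77 × 0.74 = 0.039886
  newsletter: 0.48 × 0.17 × 0.80 = 0.06528
Normalizing constant Z = 0.07392 + 0.01365 + 0.039886 + 0.06528 = 0.19274.
P(job scam | evidence) ≈ 0.07392 / 0.19274 ≈ 0.384
P(romance scam | evidence) ≈ 0.01365 / 0.19274 ≈ 0.071
P(personal mail | evidence) ≈ 0.039886 / 0.19274 ≈ 0.207
P(newsletter | evidence) ≈ 0.06528 / 0.19274 ≈ 0.339
The largest is 0.384, so job scam is most probable.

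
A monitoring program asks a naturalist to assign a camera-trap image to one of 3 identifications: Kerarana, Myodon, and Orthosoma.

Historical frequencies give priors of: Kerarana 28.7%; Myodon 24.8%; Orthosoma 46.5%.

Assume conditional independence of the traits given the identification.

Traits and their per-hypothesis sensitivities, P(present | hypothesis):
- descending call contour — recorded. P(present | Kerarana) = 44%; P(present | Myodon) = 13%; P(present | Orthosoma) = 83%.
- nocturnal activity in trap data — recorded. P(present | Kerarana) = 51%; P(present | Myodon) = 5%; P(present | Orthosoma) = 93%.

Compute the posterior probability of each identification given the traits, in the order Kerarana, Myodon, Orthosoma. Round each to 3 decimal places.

For each hypothesis, the unnormalized posterior weight is prior × product of the trait likelihoods:
  Kerarana: 0.287 × 0.44 × 0.51 = 0.064403
  Myodon: 0.248 × 0.13 × 0.05 = 0.001612
  Orthosoma: 0.465 × 0.83 × 0.93 = 0.35893
Marginal likelihood of the evidence = 0.42495.
P(Kerarana | evidence) = 0.064403 / 0.42495 ≈ 0.152
P(Myodon | evidence) = 0.001612 / 0.42495 ≈ 0.004
P(Orthosoma | evidence) = 0.35893 / 0.42495 ≈ 0.845

0.152, 0.004, 0.845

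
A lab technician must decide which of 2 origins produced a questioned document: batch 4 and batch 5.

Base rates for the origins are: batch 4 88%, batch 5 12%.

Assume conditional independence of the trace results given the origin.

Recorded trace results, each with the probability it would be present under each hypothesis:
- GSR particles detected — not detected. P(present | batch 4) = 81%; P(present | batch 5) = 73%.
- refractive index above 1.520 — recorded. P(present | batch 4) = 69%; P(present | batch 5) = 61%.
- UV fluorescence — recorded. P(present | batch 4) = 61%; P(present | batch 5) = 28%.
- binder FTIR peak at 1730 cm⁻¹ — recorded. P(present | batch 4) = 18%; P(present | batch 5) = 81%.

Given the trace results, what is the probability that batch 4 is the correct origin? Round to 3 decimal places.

0.739

For each hypothesis, the unnormalized posterior weight is prior × product of the trace result likelihoods (using 1 − P(present | H) for each absent trace result):
  batch 4: 0.88 × (1 − 0.81) × 0.69 × 0.61 × 0.18 = 0.012667
  batch 5: 0.12 × (1 − 0.73) × 0.61 × 0.28 × 0.81 = 0.0044825
Normalizing constant Z = 0.012667 + 0.0044825 = 0.01715.
P(batch 4 | evidence) = 0.012667 / 0.01715 ≈ 0.739.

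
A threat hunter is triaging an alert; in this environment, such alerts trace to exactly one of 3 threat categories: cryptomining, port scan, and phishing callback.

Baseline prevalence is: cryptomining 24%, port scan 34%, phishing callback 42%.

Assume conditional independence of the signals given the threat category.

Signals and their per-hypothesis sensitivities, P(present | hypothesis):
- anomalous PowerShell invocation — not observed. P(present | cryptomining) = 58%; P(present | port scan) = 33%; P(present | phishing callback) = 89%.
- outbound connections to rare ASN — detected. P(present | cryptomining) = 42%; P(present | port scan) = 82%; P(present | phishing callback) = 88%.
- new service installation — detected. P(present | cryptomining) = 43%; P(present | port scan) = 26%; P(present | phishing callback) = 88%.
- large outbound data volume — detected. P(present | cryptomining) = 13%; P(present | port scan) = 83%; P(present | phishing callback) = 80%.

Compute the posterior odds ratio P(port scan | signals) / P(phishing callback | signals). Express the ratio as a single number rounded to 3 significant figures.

The normalizing constant cancels in an odds ratio, so compute prior × likelihood for the two hypotheses only (using 1 − P(present | H) for each absent signal):
  port scan: 0.34 × (1 − 0.33) × 0.82 × 0.26 × 0.83 = 0.040311
  phishing callback: 0.42 × (1 − 0.89) × 0.88 × 0.88 × 0.80 = 0.028622
Posterior odds = 0.040311 / 0.028622 ≈ 1.41.

1.41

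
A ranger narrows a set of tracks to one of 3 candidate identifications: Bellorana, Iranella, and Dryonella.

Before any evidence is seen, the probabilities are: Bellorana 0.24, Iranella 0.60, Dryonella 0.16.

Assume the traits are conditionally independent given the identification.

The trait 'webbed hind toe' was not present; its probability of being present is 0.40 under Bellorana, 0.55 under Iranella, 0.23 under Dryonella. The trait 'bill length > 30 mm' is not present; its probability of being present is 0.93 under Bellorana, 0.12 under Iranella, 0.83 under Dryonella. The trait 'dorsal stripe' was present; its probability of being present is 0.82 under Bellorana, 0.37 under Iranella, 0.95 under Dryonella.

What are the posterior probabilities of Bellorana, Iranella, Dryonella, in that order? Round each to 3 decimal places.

Multiply each prior by the joint likelihood of the trait pattern (using 1 − P(present | H) for each absent trait):
  Bellorana: 0.24 × (1 − 0.40) × (1 − 0.93) × 0.82 = 0.0082656
  Iranella: 0.60 × (1 − 0.55) × (1 − 0.12) × 0.37 = 0.087912
  Dryonella: 0.16 × (1 − 0.23) × (1 − 0.83) × 0.95 = 0.019897
Marginal likelihood of the evidence = 0.11607.
P(Bellorana | evidence) = 0.0082656 / 0.11607 ≈ 0.071
P(Iranella | evidence) = 0.087912 / 0.11607 ≈ 0.757
P(Dryonella | evidence) = 0.019897 / 0.11607 ≈ 0.171

0.071, 0.757, 0.171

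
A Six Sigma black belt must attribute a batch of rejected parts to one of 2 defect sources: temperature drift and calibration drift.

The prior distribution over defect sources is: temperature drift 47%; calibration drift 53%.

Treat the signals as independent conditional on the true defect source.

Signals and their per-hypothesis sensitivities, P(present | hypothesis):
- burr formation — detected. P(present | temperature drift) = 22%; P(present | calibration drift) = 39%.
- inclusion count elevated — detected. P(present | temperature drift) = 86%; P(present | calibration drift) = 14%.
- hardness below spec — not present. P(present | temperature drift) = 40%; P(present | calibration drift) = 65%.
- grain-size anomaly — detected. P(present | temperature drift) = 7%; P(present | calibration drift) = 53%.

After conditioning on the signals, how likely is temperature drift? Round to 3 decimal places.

0.410

By Bayes' rule with conditional independence, the unnormalized weight for each hypothesis is prior × ∏ likelihoods (using 1 − P(present | H) for each absent signal):
  temperature drift: 0.47 × 0.22 × 0.86 × (1 − 0.40) × 0.07 = 0.0037348
  calibration drift: 0.53 × 0.39 × 0.14 × (1 − 0.65) × 0.53 = 0.005368
The unnormalized weights sum to 0.0091028.
P(temperature drift | evidence) = 0.0037348 / 0.0091028 ≈ 0.410.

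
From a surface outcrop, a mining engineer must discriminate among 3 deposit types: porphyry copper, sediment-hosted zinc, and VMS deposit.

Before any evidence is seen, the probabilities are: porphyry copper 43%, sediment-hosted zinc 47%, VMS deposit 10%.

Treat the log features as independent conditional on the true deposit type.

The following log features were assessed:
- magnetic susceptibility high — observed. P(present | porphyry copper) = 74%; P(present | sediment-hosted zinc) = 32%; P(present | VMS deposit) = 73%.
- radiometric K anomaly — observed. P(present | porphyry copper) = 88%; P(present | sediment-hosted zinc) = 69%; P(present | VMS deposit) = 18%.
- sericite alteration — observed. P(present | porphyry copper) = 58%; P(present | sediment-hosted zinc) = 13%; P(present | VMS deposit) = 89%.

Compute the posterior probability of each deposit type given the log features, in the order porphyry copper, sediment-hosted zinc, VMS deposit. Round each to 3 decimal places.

0.866, 0.072, 0.062

By Bayes' rule with conditional independence, the unnormalized weight for each hypothesis is prior × ∏ likelihoods:
  porphyry copper: 0.43 × 0.74 × 0.88 × 0.58 = 0.16241
  sediment-hosted zinc: 0.47 × 0.32 × 0.69 × 0.13 = 0.013491
  VMS deposit: 0.10 × 0.73 × 0.18 × 0.89 = 0.011695
The unnormalized weights sum to 0.18759.
P(porphyry copper | evidence) = 0.16241 / 0.18759 ≈ 0.866
P(sediment-hosted zinc | evidence) = 0.013491 / 0.18759 ≈ 0.072
P(VMS deposit | evidence) = 0.011695 / 0.18759 ≈ 0.062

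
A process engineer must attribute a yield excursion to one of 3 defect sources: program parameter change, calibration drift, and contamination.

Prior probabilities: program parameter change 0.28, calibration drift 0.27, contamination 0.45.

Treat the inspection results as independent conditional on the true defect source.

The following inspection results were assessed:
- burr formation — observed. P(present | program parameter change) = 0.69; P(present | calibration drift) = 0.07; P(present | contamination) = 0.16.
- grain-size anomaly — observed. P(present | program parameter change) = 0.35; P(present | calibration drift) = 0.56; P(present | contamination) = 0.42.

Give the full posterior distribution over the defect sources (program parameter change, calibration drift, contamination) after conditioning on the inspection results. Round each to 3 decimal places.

For each hypothesis, the unnormalized posterior weight is prior × product of the inspection result likelihoods:
  program parameter change: 0.28 × 0.69 × 0.35 = 0.06762
  calibration drift: 0.27 × 0.07 × 0.56 = 0.010584
  contamination: 0.45 × 0.16 × 0.42 = 0.03024
Normalizing constant Z = 0.06762 + 0.010584 + 0.03024 = 0.10844.
P(program parameter change | evidence) = 0.06762 / 0.10844 ≈ 0.624
P(calibration drift | evidence) = 0.010584 / 0.10844 ≈ 0.098
P(contamination | evidence) = 0.03024 / 0.10844 ≈ 0.279

0.624, 0.098, 0.279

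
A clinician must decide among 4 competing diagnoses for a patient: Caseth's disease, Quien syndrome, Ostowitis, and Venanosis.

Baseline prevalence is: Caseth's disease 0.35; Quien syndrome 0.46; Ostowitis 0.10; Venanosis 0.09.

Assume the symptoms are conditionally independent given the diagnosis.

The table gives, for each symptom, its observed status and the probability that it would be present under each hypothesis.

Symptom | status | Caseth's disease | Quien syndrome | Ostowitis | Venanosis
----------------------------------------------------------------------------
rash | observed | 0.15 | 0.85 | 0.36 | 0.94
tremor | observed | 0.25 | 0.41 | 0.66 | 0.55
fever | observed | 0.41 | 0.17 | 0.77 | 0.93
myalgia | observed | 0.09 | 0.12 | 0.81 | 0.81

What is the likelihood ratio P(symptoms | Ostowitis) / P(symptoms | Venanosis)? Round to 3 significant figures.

0.381

Take the product of per-symptom likelihoods under each hypothesis, then divide.
  Ostowitis: 0.36 × 0.66 × 0.77 × 0.81 = 0.14819
  Venanosis: 0.94 × 0.55 × 0.93 × 0.81 = 0.38946
Bayes factor = 0.14819 / 0.38946 ≈ 0.381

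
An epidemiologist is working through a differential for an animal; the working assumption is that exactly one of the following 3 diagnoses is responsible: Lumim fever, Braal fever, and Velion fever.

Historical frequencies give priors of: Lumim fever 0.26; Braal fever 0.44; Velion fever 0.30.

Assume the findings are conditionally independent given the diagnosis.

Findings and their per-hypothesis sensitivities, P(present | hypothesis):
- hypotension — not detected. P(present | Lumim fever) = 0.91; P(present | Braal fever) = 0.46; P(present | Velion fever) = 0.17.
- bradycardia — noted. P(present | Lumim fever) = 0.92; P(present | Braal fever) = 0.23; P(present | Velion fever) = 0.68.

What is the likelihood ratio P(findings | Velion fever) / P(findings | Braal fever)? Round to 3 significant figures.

The Bayes factor is the ratio of the joint likelihoods of the evidence pattern under the two hypotheses (using 1 − P(present | H) for each absent finding).
  Velion fever: (1 − 0.17) × 0.68 = 0.5644
  Braal fever: (1 − 0.46) × 0.23 = 0.1242
Bayes factor = 0.5644 / 0.1242 ≈ 4.54

4.54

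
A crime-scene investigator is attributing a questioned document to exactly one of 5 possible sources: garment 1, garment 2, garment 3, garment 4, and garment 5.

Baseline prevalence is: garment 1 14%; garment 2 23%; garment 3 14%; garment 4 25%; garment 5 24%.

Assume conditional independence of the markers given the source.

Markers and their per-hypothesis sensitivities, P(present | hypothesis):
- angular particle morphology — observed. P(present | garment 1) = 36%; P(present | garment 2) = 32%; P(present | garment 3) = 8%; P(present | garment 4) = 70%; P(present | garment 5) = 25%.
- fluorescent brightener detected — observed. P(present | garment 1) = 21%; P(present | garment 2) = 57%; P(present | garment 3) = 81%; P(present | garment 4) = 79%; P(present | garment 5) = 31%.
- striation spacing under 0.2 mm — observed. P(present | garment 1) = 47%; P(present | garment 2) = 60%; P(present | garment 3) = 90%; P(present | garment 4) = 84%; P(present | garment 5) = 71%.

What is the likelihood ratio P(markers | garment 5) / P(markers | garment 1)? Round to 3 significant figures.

1.55

Take the product of per-marker likelihoods under each hypothesis, then divide.
  garment 5: 0.25 × 0.31 × 0.71 = 0.055025
  garment 1: 0.36 × 0.21 × 0.47 = 0.035532
Bayes factor = 0.055025 / 0.035532 ≈ 1.55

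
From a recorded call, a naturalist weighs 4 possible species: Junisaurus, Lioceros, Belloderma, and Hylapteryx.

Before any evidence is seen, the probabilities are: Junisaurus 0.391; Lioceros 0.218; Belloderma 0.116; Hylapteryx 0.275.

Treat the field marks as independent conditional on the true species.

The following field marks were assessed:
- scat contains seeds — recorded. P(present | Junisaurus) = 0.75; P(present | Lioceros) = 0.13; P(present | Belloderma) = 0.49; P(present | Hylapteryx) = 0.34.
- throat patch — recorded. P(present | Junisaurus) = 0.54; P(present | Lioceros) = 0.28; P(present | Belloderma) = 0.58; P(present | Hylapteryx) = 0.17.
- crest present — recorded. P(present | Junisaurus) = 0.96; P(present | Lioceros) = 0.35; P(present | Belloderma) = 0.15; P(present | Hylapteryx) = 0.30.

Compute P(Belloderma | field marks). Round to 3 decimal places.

Multiply each prior by the joint likelihood of the field mark pattern:
  Junisaurus: 0.391 × 0.75 × 0.54 × 0.96 = 0.15202
  Lioceros: 0.218 × 0.13 × 0.28 × 0.35 = 0.0027773
  Belloderma: 0.116 × 0.49 × 0.58 × 0.15 = 0.0049451
  Hylapteryx: 0.275 × 0.34 × 0.17 × 0.30 = 0.0047685
Marginal likelihood of the evidence = 0.16451.
P(Belloderma | evidence) = 0.0049451 / 0.16451 ≈ 0.030.

0.030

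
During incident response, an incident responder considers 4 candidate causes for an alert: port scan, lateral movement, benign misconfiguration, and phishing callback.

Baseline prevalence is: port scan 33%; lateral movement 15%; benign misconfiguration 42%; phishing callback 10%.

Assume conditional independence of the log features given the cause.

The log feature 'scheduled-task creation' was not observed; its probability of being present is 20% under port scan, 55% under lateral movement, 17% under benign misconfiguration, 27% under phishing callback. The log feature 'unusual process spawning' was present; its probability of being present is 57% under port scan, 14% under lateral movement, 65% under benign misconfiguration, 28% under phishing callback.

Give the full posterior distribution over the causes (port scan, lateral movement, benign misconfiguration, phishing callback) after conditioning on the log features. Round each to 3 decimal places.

0.370, 0.023, 0.557, 0.050

By Bayes' rule with conditional independence, the unnormalized weight for each hypothesis is prior × ∏ likelihoods (using 1 − P(present | H) for each absent log feature):
  port scan: 0.33 × (1 − 0.20) × 0.57 = 0.15048
  lateral movement: 0.15 × (1 − 0.55) × 0.14 = 0.00945
  benign misconfiguration: 0.42 × (1 − 0.17) × 0.65 = 0.22659
  phishing callback: 0.10 × (1 − 0.27) × 0.28 = 0.02044
Normalizing constant Z = 0.15048 + 0.00945 + 0.22659 + 0.02044 = 0.40696.
P(port scan | evidence) = 0.15048 / 0.40696 ≈ 0.370
P(lateral movement | evidence) = 0.00945 / 0.40696 ≈ 0.023
P(benign misconfiguration | evidence) = 0.22659 / 0.40696 ≈ 0.557
P(phishing callback | evidence) = 0.02044 / 0.40696 ≈ 0.050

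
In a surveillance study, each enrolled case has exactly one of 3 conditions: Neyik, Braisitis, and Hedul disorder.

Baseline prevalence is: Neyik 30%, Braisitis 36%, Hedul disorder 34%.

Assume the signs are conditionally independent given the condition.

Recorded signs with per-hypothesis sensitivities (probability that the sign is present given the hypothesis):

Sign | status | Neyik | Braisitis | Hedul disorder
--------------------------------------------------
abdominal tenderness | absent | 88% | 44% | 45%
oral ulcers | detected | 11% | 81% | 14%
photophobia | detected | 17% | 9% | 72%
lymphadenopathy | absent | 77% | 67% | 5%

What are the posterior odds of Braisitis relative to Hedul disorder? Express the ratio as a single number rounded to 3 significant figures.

Unnormalized posterior weight (prior times the sign likelihoods) for each of the two hypotheses (using 1 − P(present | H) for each absent sign):
  Braisitis: 0.36 × (1 − 0.44) × 0.81 × 0.09 × (1 − 0.67) = 0.0048499
  Hedul disorder: 0.34 × (1 − 0.45) × 0.14 × 0.72 × (1 − 0.05) = 0.017907
Odds(Braisitis : Hedul disorder) = 0.0048499 / 0.017907 ≈ 0.271.

0.271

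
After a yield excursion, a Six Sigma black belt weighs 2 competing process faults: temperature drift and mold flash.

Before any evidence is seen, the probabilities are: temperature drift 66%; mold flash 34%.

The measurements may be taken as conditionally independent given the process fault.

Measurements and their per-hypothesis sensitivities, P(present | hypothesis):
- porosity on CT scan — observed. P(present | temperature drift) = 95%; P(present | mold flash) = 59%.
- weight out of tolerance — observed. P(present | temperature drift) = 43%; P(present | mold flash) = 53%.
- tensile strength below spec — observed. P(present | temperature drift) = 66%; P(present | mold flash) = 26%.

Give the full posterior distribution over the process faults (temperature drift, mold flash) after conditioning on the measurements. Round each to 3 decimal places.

By Bayes' rule with conditional independence, the unnormalized weight for each hypothesis is prior × ∏ likelihoods:
  temperature drift: 0.66 × 0.95 × 0.43 × 0.66 = 0.17794
  mold flash: 0.34 × 0.59 × 0.53 × 0.26 = 0.027643
The unnormalized weights sum to 0.20559.
P(temperature drift | evidence) = 0.17794 / 0.20559 ≈ 0.866
P(mold flash | evidence) = 0.027643 / 0.20559 ≈ 0.134

0.866, 0.134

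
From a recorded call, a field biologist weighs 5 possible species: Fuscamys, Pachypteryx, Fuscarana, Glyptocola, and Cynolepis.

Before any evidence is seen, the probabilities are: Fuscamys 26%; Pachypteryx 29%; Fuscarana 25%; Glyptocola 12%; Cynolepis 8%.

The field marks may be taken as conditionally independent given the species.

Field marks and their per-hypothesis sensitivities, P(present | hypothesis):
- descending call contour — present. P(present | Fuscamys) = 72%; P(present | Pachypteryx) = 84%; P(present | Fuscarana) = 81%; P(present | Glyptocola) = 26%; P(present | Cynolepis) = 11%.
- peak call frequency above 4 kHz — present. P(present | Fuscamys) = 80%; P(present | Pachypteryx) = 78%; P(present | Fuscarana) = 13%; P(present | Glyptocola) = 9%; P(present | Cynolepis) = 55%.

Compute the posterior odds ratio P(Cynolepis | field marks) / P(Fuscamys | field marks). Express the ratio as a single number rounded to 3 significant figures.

0.0323

The normalizing constant cancels in an odds ratio, so compute prior × likelihood for the two hypotheses only:
  Cynolepis: 0.08 × 0.11 × 0.55 = 0.00484
  Fuscamys: 0.26 × 0.72 × 0.80 = 0.14976
Odds(Cynolepis : Fuscamys) = 0.00484 / 0.14976 ≈ 0.0323.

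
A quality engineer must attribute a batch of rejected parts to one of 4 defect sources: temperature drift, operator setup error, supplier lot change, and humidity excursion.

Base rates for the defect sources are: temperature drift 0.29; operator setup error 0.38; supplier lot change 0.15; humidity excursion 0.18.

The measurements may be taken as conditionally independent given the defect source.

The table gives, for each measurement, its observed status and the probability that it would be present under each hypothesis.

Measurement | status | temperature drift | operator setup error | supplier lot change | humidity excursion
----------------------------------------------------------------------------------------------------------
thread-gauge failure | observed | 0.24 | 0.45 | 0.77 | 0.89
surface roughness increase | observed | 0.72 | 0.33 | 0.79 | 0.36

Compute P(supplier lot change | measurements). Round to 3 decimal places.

By Bayes' rule with conditional independence, the unnormalized weight for each hypothesis is prior × ∏ likelihoods:
  temperature drift: 0.29 × 0.24 × 0.72 = 0.050112
  operator setup error: 0.38 × 0.45 × 0.33 = 0.05643
  supplier lot change: 0.15 × 0.77 × 0.79 = 0.091245
  humidity excursion: 0.18 × 0.89 × 0.36 = 0.057672
Marginal likelihood of the evidence = 0.25546.
P(supplier lot change | evidence) = 0.091245 / 0.25546 ≈ 0.357.

0.357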